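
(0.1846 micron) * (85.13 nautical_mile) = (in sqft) 0.3133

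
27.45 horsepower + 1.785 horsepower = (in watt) 2.18e+04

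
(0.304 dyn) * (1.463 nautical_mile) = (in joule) 0.008237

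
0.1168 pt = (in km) 4.12e-08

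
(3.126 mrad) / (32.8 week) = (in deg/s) 9.029e-09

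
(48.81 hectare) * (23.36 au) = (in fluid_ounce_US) 5.768e+22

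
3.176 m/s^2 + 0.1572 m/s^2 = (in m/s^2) 3.333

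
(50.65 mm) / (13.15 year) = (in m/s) 1.221e-10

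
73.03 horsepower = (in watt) 5.446e+04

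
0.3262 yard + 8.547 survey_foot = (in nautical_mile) 0.001568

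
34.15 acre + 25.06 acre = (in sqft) 2.579e+06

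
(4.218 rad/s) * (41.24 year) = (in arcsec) 1.132e+15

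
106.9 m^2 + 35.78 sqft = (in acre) 0.02724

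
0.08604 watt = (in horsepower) 0.0001154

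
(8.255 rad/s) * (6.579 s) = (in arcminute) 1.867e+05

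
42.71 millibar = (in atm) 0.04215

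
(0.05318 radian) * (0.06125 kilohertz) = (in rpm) 31.1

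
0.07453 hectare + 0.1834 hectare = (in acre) 0.6374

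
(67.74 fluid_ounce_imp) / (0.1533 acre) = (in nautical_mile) 1.675e-09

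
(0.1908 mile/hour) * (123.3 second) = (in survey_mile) 0.006535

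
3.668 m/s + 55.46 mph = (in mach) 0.08359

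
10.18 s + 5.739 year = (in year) 5.739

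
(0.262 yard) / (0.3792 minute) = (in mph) 0.02355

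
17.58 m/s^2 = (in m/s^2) 17.58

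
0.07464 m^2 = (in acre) 1.844e-05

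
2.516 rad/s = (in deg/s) 144.2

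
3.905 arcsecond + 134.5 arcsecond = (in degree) 0.03845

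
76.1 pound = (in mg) 3.452e+07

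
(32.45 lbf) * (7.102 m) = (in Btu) 0.9716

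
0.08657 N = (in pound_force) 0.01946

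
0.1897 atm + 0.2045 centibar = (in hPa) 194.3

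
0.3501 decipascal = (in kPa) 3.501e-05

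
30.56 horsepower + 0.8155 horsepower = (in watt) 2.34e+04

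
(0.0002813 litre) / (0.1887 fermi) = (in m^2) 1.491e+09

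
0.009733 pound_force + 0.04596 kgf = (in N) 0.494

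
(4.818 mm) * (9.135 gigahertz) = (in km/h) 1.584e+08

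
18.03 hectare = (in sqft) 1.941e+06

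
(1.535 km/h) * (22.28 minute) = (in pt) 1.616e+06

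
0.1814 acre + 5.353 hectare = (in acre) 13.41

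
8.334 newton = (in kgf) 0.8498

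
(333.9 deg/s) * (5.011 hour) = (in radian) 1.051e+05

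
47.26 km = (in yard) 5.168e+04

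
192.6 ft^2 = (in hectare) 0.001789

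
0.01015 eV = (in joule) 1.626e-21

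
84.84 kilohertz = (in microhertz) 8.484e+10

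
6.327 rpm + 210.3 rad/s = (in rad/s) 211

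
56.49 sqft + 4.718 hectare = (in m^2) 4.719e+04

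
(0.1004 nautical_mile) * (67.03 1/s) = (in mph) 2.788e+04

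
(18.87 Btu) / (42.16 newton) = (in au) 3.157e-09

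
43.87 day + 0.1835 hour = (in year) 0.1202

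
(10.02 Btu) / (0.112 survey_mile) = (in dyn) 5.865e+06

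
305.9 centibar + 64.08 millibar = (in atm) 3.082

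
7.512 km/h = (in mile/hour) 4.668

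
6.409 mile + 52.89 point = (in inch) 4.061e+05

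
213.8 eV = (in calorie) 8.187e-18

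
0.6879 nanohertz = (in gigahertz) 6.879e-19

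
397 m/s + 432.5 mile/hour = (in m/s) 590.3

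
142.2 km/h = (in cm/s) 3950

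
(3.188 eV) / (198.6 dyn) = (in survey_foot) 8.438e-16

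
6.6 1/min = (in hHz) 0.0011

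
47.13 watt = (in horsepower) 0.0632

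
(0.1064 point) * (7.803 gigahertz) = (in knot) 5.693e+05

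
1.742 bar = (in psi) 25.27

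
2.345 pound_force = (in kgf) 1.064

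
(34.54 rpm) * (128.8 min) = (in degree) 1.602e+06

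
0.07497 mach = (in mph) 57.1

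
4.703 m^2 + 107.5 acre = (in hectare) 43.5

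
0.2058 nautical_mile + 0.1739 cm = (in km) 0.3811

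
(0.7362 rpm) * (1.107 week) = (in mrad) 5.162e+07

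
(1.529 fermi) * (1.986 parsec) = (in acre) 0.02315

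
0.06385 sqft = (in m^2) 0.005932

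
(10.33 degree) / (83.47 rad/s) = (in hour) 6e-07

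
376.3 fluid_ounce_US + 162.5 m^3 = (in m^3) 162.5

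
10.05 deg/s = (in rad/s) 0.1754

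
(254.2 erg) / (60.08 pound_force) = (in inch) 3.745e-06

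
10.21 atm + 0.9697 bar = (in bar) 11.31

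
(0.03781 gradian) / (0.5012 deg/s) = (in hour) 1.886e-05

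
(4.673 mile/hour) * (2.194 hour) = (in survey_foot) 5.413e+04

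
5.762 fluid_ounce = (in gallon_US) 0.04502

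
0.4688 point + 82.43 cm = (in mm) 824.5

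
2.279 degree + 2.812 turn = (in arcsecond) 3.653e+06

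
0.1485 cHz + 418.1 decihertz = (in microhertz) 4.181e+07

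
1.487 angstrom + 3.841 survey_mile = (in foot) 2.028e+04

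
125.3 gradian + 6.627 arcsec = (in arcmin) 6766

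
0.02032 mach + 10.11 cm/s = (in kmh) 25.27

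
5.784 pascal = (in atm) 5.708e-05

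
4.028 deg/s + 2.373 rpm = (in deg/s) 18.27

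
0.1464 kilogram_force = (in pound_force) 0.3228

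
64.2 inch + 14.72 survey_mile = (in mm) 2.369e+07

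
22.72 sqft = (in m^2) 2.111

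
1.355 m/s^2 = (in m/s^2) 1.355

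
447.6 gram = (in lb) 0.9868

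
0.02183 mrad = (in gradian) 0.00139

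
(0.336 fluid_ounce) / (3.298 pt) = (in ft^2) 0.09193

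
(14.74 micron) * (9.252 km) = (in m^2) 0.1364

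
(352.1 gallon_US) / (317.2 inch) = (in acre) 4.088e-05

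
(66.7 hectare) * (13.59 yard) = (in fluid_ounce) 2.803e+11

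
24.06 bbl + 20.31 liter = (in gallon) 1016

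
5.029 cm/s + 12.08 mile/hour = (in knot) 10.59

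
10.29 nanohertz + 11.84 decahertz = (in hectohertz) 1.184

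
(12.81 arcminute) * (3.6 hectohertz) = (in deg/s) 76.86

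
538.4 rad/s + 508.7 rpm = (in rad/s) 591.7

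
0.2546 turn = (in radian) 1.6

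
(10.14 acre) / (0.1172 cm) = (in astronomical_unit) 0.000234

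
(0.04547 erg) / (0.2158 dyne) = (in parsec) 6.828e-20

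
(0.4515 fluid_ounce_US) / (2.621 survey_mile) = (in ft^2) 3.407e-08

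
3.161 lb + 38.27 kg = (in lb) 87.53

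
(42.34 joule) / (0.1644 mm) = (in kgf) 2.626e+04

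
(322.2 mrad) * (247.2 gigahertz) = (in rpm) 7.606e+11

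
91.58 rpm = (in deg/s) 549.5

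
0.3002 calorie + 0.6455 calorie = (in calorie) 0.9457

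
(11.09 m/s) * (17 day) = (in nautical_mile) 8795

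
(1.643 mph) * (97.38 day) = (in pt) 1.752e+10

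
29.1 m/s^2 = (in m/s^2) 29.1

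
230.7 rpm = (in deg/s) 1384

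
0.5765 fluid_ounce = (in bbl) 0.0001072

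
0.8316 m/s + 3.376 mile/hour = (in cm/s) 234.1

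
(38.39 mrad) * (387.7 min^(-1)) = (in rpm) 2.369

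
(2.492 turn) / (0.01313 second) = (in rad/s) 1193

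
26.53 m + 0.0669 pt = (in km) 0.02653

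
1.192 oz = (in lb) 0.0745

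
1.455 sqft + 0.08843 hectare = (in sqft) 9520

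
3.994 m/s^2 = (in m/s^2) 3.994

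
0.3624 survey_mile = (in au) 3.899e-09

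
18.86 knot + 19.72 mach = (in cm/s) 6.724e+05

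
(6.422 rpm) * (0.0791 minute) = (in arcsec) 6.583e+05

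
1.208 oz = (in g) 34.25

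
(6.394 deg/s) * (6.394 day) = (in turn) 9812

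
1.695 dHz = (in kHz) 0.0001695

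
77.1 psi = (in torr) 3987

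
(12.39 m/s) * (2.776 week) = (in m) 2.08e+07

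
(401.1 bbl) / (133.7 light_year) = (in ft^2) 5.427e-16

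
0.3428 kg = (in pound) 0.7557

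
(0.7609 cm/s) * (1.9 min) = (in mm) 867.4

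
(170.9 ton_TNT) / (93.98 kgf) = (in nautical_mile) 4.189e+05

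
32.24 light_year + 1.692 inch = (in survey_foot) 1.001e+18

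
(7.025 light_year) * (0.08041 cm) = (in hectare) 5.344e+09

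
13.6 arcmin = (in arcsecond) 816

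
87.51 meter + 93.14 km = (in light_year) 9.854e-12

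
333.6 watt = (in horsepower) 0.4474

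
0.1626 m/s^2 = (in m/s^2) 0.1626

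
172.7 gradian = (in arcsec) 5.595e+05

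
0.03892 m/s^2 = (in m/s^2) 0.03892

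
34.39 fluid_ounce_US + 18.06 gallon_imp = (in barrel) 0.5228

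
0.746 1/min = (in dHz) 0.1243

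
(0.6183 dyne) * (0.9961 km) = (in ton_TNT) 1.472e-12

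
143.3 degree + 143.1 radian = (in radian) 145.6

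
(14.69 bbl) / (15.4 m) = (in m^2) 0.1517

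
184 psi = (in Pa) 1.269e+06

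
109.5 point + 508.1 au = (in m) 7.601e+13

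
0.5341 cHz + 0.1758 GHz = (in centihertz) 1.758e+10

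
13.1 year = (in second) 4.131e+08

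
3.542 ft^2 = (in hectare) 3.291e-05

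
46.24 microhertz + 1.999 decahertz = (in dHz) 199.9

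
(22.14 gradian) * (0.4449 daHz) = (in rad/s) 1.547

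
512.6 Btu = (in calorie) 1.293e+05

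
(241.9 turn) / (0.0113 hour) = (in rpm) 356.8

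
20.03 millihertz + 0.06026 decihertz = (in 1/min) 1.563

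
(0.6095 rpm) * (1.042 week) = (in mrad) 4.022e+07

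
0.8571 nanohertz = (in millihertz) 8.571e-07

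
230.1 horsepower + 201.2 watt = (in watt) 1.718e+05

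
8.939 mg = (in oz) 0.0003153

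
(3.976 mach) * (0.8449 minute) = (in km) 68.63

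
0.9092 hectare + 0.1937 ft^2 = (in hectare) 0.9092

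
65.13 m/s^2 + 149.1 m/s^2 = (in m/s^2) 214.2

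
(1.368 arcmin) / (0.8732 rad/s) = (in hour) 1.266e-07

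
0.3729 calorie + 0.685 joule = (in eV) 1.401e+19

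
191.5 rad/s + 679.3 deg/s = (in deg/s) 1.165e+04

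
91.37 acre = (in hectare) 36.98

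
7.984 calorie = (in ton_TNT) 7.984e-09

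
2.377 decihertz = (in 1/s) 0.2377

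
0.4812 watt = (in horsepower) 0.0006453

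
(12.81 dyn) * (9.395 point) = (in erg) 4.246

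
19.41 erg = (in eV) 1.211e+13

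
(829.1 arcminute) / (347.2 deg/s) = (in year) 1.262e-09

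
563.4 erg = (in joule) 5.634e-05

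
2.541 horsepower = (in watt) 1895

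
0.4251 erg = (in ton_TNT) 1.016e-17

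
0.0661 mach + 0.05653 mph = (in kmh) 81.12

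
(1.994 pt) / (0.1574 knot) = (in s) 0.008687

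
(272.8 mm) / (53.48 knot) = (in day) 1.148e-07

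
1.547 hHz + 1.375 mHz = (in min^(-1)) 9282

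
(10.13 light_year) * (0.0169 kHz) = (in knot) 3.148e+18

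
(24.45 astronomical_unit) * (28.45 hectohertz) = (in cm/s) 1.041e+18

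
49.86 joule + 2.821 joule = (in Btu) 0.04993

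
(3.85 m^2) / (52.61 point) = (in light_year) 2.193e-14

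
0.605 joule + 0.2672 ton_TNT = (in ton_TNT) 0.2672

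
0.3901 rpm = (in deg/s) 2.341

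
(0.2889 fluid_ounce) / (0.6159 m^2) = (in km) 1.387e-08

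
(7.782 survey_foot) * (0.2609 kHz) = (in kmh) 2228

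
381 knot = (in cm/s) 1.96e+04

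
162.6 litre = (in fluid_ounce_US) 5498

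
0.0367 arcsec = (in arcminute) 0.0006117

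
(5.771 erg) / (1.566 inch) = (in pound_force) 3.262e-06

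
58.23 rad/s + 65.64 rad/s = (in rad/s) 123.9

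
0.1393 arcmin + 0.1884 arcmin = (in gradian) 0.006069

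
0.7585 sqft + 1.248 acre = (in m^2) 5051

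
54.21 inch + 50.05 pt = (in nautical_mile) 0.000753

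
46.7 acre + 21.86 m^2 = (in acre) 46.71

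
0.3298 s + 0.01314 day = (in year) 3.601e-05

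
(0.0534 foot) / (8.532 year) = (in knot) 1.176e-10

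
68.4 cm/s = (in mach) 0.002009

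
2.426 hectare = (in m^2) 2.426e+04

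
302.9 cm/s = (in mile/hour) 6.776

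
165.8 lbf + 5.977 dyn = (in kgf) 75.21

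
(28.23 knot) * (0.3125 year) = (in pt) 4.057e+11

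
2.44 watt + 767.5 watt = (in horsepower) 1.033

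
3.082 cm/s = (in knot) 0.05991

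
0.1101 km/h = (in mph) 0.06841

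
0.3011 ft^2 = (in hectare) 2.797e-06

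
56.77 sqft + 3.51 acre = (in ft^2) 1.53e+05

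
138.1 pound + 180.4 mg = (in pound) 138.1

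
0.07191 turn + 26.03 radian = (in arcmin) 9.104e+04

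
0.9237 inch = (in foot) 0.07698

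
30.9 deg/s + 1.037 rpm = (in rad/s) 0.6479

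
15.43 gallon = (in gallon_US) 15.43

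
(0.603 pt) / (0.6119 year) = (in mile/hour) 2.466e-11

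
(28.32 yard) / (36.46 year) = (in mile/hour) 5.038e-08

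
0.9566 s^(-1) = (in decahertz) 0.09566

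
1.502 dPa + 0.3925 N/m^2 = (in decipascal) 5.427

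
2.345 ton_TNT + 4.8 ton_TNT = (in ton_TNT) 7.145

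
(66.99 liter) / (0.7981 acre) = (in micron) 20.74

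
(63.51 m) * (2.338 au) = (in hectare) 2.221e+09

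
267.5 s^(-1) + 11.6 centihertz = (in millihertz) 2.676e+05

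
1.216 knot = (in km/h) 2.252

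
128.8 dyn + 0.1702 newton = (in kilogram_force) 0.01749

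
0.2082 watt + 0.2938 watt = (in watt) 0.502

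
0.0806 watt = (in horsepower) 0.0001081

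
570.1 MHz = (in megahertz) 570.1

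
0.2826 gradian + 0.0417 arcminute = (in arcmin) 15.3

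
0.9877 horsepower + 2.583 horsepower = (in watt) 2663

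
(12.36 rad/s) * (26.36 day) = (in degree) 1.613e+09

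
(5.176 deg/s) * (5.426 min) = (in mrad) 2.941e+04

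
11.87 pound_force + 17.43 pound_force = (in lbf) 29.3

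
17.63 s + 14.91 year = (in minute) 7.837e+06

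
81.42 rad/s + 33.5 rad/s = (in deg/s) 6584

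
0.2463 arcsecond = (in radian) 1.194e-06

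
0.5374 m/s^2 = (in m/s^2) 0.5374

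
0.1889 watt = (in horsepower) 0.0002533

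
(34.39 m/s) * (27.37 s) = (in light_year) 9.949e-14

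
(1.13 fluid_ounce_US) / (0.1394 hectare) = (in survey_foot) 7.865e-08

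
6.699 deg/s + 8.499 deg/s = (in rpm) 2.533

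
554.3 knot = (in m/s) 285.2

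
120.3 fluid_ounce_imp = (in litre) 3.418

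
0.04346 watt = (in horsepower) 5.828e-05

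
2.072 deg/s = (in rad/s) 0.03616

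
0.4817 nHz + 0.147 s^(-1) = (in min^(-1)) 8.82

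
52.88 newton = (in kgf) 5.392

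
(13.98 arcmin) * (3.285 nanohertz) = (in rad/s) 1.336e-11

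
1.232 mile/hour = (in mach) 0.001617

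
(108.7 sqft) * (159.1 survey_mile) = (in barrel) 1.626e+07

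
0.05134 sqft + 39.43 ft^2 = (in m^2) 3.668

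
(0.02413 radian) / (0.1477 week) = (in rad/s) 2.701e-07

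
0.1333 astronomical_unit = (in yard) 2.181e+10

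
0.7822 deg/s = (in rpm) 0.1304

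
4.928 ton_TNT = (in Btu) 1.954e+07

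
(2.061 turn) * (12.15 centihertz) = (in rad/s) 1.573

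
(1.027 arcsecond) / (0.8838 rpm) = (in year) 1.706e-12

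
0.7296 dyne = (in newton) 7.296e-06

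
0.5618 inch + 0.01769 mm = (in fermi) 1.429e+13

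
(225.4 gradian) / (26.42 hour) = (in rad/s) 3.723e-05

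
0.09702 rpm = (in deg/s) 0.5821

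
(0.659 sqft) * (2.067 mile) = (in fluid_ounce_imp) 7.168e+06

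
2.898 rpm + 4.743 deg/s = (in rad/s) 0.3863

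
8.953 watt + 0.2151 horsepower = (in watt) 169.4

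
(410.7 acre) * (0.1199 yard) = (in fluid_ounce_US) 6.162e+09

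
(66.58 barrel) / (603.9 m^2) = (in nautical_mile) 9.465e-06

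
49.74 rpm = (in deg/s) 298.4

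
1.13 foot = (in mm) 344.4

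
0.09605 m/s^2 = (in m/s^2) 0.09605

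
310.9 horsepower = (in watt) 2.318e+05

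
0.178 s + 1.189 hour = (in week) 0.007078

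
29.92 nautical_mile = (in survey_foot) 1.818e+05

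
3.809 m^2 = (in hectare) 0.0003809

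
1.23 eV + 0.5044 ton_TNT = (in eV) 1.317e+28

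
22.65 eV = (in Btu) 3.44e-21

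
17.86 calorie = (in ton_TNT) 1.786e-08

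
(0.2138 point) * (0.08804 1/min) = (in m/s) 1.107e-07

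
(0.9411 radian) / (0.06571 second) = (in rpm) 136.8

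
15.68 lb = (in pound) 15.68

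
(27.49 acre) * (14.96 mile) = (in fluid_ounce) 9.057e+13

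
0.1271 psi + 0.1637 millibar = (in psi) 0.1295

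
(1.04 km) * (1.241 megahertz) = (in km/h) 4.646e+09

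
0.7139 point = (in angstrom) 2.518e+06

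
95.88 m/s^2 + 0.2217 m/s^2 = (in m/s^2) 96.1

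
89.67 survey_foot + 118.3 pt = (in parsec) 8.871e-16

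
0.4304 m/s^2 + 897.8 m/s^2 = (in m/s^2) 898.2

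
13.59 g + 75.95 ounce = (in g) 2167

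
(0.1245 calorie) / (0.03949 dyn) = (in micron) 1.319e+12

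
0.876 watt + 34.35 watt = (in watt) 35.23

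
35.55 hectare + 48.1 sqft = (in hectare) 35.55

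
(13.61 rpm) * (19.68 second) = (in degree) 1607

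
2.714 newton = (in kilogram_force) 0.2768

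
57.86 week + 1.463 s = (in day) 405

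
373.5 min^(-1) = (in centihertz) 622.5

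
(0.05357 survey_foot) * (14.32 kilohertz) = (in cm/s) 2.338e+04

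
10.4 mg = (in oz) 0.0003668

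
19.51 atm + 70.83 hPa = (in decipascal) 1.984e+07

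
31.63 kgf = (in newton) 310.2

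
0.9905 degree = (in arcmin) 59.43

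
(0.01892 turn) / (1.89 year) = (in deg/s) 1.143e-07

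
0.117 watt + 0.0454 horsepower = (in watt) 33.97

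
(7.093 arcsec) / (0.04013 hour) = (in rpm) 2.273e-06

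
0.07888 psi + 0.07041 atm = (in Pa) 7678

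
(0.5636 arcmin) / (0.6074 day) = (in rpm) 2.983e-08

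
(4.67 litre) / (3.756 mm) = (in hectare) 0.0001243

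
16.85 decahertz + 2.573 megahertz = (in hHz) 2.573e+04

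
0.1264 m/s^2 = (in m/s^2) 0.1264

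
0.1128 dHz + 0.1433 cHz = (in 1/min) 0.7628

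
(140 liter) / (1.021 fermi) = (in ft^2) 1.476e+15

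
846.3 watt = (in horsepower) 1.135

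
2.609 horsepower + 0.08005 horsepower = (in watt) 2005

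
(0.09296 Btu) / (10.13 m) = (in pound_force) 2.177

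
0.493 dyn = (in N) 4.93e-06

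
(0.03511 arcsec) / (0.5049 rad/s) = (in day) 3.902e-12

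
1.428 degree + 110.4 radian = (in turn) 17.57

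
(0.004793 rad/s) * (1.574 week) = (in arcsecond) 9.411e+08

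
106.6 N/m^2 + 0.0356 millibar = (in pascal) 110.2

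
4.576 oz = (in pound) 0.286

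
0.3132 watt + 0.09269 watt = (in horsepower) 0.0005443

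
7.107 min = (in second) 426.4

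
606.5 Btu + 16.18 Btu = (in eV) 4.1e+24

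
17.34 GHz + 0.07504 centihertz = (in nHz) 1.734e+19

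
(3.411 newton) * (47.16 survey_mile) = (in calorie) 6.187e+04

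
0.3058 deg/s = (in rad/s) 0.005337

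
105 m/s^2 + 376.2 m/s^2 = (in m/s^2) 481.2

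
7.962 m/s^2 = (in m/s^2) 7.962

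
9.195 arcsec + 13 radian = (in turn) 2.069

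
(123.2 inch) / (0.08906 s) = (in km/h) 126.5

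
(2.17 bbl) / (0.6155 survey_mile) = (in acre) 8.606e-08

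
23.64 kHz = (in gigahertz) 2.364e-05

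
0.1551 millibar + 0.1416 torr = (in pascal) 34.39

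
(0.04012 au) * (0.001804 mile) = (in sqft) 1.876e+11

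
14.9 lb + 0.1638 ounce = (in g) 6763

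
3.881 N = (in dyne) 3.881e+05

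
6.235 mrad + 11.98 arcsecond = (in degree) 0.3606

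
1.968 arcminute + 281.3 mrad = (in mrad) 281.9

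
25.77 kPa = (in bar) 0.2577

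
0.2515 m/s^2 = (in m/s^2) 0.2515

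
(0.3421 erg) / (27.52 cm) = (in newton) 1.243e-07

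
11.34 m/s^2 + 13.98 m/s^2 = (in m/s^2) 25.32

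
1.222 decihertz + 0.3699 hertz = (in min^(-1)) 29.53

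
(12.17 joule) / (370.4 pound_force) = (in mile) 4.59e-06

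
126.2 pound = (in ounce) 2019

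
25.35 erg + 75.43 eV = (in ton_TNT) 6.059e-16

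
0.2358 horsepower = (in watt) 175.8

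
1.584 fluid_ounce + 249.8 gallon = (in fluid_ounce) 3.198e+04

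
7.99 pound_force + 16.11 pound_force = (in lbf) 24.1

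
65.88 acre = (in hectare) 26.66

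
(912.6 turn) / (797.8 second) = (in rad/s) 7.187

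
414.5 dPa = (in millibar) 0.4145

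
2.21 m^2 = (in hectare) 0.000221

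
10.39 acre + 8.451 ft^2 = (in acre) 10.39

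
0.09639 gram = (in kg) 9.639e-05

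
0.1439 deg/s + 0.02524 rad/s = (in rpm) 0.265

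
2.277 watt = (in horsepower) 0.003054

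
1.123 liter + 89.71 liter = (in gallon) 24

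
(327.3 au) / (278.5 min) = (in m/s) 2.93e+09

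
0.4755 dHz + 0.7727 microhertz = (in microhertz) 4.755e+04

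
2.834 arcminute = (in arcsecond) 170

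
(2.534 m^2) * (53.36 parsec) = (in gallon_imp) 9.178e+20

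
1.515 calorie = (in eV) 3.956e+19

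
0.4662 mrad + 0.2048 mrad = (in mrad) 0.671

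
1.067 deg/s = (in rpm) 0.1778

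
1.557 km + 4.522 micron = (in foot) 5108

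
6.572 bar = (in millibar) 6572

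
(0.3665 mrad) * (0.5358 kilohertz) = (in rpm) 1.875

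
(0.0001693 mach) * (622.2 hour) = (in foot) 4.236e+05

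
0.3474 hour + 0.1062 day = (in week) 0.01724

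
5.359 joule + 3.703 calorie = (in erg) 2.085e+08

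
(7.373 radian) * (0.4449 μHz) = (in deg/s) 0.0001879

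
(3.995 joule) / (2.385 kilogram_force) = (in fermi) 1.708e+14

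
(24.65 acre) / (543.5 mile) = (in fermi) 1.14e+14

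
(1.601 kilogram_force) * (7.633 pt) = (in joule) 0.04228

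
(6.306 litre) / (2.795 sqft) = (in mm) 24.29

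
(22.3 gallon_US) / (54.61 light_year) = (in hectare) 1.634e-23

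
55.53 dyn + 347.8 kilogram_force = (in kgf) 347.8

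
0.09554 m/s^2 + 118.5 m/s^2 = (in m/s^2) 118.6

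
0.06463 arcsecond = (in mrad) 0.0003133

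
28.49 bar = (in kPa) 2849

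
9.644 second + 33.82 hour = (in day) 1.409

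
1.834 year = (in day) 669.4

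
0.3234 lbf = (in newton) 1.439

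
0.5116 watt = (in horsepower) 0.0006861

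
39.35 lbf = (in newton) 175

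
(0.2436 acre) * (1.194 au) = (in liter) 1.761e+17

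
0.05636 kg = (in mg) 5.636e+04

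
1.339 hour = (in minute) 80.34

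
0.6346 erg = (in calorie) 1.517e-08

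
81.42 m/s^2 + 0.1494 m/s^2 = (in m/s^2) 81.57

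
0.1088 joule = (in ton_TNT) 2.6e-11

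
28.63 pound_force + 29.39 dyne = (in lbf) 28.63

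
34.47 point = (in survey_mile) 7.556e-06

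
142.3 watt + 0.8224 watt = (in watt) 143.1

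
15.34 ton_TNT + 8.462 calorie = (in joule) 6.418e+10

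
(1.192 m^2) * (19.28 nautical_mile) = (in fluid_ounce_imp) 1.498e+09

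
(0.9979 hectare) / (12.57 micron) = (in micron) 7.939e+14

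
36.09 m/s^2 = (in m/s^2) 36.09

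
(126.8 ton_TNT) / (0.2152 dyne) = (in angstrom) 2.465e+27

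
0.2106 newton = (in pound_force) 0.04734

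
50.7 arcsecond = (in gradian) 0.01565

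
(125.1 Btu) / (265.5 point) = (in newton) 1.409e+06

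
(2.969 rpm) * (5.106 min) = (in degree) 5457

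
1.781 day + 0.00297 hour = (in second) 1.539e+05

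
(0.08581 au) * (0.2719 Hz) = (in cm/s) 3.49e+11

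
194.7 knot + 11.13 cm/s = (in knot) 194.9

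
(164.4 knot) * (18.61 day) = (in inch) 5.354e+09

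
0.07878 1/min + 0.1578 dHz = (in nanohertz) 1.709e+07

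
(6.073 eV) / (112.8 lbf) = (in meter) 1.939e-21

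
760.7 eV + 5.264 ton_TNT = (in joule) 2.202e+10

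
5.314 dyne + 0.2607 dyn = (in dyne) 5.575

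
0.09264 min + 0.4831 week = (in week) 0.4831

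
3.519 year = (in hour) 3.083e+04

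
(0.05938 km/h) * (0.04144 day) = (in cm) 5906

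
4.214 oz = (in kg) 0.1195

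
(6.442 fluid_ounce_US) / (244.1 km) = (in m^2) 7.805e-10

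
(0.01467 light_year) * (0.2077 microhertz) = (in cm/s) 2.883e+09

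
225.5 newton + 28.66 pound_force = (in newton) 353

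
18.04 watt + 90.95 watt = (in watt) 109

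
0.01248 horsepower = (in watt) 9.306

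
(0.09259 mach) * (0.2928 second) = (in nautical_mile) 0.004984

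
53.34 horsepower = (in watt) 3.978e+04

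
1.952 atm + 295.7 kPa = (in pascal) 4.935e+05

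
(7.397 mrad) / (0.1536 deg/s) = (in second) 2.759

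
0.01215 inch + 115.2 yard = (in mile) 0.06545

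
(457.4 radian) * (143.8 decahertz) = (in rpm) 6.281e+06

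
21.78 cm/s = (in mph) 0.4872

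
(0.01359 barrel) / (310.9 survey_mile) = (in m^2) 4.318e-09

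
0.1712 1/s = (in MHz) 1.712e-07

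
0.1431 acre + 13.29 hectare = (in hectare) 13.35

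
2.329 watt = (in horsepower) 0.003123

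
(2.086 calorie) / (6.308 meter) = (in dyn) 1.384e+05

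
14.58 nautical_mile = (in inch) 1.063e+06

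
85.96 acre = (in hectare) 34.79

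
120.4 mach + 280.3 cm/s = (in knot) 7.97e+04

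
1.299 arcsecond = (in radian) 6.298e-06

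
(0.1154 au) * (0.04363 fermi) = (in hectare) 7.532e-11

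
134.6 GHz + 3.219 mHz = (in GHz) 134.6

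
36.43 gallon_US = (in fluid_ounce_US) 4663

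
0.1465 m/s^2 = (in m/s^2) 0.1465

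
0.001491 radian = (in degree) 0.08543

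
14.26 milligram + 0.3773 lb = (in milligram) 1.712e+05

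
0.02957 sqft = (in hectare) 2.747e-07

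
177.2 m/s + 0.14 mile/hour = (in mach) 0.5206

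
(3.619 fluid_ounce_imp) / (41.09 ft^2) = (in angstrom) 2.694e+05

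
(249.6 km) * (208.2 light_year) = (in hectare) 4.916e+19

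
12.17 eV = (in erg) 1.95e-11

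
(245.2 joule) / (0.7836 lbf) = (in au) 4.702e-10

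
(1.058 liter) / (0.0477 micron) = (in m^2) 2.218e+04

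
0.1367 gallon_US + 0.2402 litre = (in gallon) 0.2002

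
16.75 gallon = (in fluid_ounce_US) 2144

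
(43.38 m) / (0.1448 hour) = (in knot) 0.1618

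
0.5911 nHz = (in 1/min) 3.547e-08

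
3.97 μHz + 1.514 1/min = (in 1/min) 1.514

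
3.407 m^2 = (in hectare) 0.0003407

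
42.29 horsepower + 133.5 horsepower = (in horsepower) 175.8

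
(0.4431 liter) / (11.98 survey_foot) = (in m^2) 0.0001213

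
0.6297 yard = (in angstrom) 5.758e+09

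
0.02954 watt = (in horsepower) 3.961e-05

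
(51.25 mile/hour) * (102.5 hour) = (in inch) 3.328e+08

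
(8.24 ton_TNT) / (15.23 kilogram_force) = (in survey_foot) 7.573e+08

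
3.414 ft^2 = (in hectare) 3.172e-05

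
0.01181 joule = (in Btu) 1.119e-05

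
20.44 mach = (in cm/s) 6.96e+05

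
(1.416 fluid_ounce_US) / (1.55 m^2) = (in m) 2.702e-05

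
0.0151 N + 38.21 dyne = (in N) 0.01548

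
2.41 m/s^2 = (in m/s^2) 2.41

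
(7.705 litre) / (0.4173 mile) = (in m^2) 1.147e-05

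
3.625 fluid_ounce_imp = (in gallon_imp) 0.02266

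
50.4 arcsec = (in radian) 0.0002443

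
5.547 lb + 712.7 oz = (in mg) 2.272e+07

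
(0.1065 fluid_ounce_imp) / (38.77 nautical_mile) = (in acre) 1.041e-14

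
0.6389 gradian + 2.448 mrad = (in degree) 0.7153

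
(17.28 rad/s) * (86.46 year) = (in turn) 7.499e+09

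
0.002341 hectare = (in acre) 0.005785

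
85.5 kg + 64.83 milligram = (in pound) 188.5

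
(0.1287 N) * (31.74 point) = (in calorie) 0.0003444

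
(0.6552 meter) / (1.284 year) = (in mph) 3.62e-08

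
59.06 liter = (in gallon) 15.6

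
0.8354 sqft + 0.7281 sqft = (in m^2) 0.1453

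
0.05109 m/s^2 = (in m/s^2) 0.05109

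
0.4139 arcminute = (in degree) 0.006898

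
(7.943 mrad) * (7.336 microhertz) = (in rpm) 5.564e-07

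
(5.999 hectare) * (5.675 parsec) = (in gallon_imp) 2.311e+24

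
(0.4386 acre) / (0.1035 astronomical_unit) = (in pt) 0.000325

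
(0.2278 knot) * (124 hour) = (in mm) 5.231e+07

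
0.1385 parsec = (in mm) 4.274e+18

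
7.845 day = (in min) 1.13e+04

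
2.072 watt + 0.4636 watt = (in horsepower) 0.0034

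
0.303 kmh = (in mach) 0.0002472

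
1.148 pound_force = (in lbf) 1.148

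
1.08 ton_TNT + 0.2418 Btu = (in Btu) 4.283e+06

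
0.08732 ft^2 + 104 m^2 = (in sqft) 1120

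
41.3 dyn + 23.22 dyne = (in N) 0.0006452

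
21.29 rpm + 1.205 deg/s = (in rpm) 21.49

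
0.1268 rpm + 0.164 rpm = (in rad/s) 0.03045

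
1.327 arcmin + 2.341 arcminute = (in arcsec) 220.1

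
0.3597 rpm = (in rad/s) 0.03767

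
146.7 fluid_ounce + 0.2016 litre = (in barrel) 0.02856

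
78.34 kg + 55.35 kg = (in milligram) 1.337e+08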